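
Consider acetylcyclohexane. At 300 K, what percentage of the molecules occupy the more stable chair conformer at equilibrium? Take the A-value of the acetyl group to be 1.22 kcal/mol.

One chair has the acetyl group axial (E = 1.22 kcal/mol) and the other has it equatorial (E = 0).
ΔG = 1.22 kcal/mol between the two chairs.
K = exp(ΔG/RT) with R = 1.987×10⁻³ kcal mol⁻¹ K⁻¹ and T = 300 K gives K ≈ 7.74.
Fraction in the lower-energy chair = K/(K+1) = 88.6%.

88.6%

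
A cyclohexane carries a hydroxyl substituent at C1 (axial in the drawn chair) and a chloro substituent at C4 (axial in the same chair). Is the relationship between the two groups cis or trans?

trans

C1 and C4 have opposite parity, so their axial bonds point in opposite directions.
With opposite-parity carbons, two substituents on the same face are one axial and one equatorial; opposite faces give both axial or both equatorial.
Here the groups are axial/axial → opposite face → trans.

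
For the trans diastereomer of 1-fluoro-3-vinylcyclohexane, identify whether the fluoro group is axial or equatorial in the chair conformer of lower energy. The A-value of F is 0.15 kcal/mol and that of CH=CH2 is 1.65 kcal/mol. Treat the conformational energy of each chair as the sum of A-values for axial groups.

C1 and C3 have the same parity, so for the trans isomer the two substituents are one axial and one equatorial in each chair.
Chair I (fluoro axial, vinyl equatorial): E = 0.15 kcal/mol.
Chair II (fluoro equatorial, vinyl axial): E = 1.65 kcal/mol.
Chair I is the more stable (lower-energy) conformer, and in that chair the fluoro group is axial.

axial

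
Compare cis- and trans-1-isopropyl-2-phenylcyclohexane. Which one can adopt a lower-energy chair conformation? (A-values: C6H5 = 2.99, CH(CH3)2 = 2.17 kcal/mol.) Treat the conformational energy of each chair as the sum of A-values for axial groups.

trans

At 1,2 positions (parity opposite): cis → (a,e or e,a); trans → (e,e or a,a).
Best chair for cis: E = 2.17 kcal/mol; best chair for trans: E = 0.00 kcal/mol.
The trans isomer is lower by 2.17 kcal/mol.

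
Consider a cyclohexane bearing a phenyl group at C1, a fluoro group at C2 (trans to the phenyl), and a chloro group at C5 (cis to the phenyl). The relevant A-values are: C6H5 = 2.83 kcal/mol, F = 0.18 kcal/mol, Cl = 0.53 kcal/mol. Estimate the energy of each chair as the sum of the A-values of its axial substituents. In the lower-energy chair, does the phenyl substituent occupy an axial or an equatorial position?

equatorial

Chair I (phenyl axial, fluoro axial, chloro axial): E = 3.54 kcal/mol.
Chair II (phenyl equatorial, fluoro equatorial, chloro equatorial): E = 0.00 kcal/mol.
Chair II is the more stable (lower-energy) conformer, and in that chair the phenyl group is equatorial.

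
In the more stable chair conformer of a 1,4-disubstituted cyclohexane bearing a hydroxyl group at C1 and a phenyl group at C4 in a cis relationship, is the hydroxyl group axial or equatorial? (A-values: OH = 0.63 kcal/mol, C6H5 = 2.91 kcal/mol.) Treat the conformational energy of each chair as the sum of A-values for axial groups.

axial

C1 and C4 have opposite parity, so for the cis isomer the two substituents are one axial and one equatorial in each chair.
Chair I (hydroxyl axial, phenyl equatorial): E = 0.63 kcal/mol.
Chair II (hydroxyl equatorial, phenyl axial): E = 2.91 kcal/mol.
Chair I is the more stable (lower-energy) conformer, and in that chair the hydroxyl group is axial.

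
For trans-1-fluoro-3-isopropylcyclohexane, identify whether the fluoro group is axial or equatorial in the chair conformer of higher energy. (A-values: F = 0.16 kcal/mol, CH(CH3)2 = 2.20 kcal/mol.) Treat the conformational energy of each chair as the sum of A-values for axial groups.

equatorial

C1 and C3 have the same parity, so for the trans isomer the two substituents are one axial and one equatorial in each chair.
Chair I (fluoro axial, isopropyl equatorial): E = 0.16 kcal/mol.
Chair II (fluoro equatorial, isopropyl axial): E = 2.20 kcal/mol.
Chair II is the less stable (higher-energy) conformer, and in that chair the fluoro group is equatorial.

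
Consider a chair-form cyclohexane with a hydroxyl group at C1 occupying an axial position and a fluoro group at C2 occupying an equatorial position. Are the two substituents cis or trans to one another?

cis

C1 and C2 have opposite parity, so their axial bonds point in opposite directions.
With opposite-parity carbons, two substituents on the same face are one axial and one equatorial; opposite faces give both axial or both equatorial.
Here the groups are axial/equatorial → same face → cis.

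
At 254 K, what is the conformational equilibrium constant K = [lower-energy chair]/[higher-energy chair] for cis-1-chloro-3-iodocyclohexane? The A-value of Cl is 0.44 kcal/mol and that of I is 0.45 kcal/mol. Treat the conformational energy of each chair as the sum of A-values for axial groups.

C1 and C3 have the same parity, so for the cis isomer the two substituents are e,e in one chair and a,a in the other.
Chair I (chloro axial, iodo axial): E = 0.89 kcal/mol; chair II (chloro equatorial, iodo equatorial): E = 0.00 kcal/mol.
ΔG = 0.89 kcal/mol between the two chairs.
K = exp(ΔG/RT) with R = 1.987×10⁻³ kcal mol⁻¹ K⁻¹ and T = 254 K gives K ≈ 5.83.

K ≈ 5.83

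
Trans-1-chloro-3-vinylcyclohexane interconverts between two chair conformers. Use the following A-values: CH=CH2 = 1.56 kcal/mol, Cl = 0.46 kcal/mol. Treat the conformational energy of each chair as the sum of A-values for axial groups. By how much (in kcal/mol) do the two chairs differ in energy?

1.10 kcal/mol

C1 and C3 have the same parity, so for the trans isomer the two substituents are one axial and one equatorial in each chair.
Chair I (vinyl axial, chloro equatorial): E = 1.56 kcal/mol.
Chair II (vinyl equatorial, chloro axial): E = 0.46 kcal/mol.
ΔE = 1.56 − 0.46 = 1.10 kcal/mol; chair II is more stable.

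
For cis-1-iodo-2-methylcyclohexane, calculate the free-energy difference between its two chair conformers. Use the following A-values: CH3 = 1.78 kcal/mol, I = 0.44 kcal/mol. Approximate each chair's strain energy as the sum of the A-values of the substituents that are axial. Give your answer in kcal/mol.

1.34 kcal/mol

C1 and C2 have opposite parity, so for the cis isomer the two substituents are one axial and one equatorial in each chair.
Chair I (methyl axial, iodo equatorial): E = 1.78 kcal/mol.
Chair II (methyl equatorial, iodo axial): E = 0.44 kcal/mol.
ΔE = 1.78 − 0.44 = 1.34 kcal/mol; chair II is more stable.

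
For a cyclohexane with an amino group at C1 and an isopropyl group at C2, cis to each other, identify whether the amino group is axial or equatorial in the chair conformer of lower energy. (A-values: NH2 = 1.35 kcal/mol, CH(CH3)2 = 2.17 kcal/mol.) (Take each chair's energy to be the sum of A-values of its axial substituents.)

C1 and C2 have opposite parity, so for the cis isomer the two substituents are one axial and one equatorial in each chair.
Chair I (amino axial, isopropyl equatorial): E = 1.35 kcal/mol.
Chair II (amino equatorial, isopropyl axial): E = 2.17 kcal/mol.
Chair I is the more stable (lower-energy) conformer, and in that chair the amino group is axial.

axial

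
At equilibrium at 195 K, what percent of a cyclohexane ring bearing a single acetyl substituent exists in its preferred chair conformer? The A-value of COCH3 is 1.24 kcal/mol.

One chair has the acetyl group axial (E = 1.24 kcal/mol) and the other has it equatorial (E = 0).
ΔG = 1.24 kcal/mol between the two chairs.
K = exp(ΔG/RT) with R = 1.987×10⁻³ kcal mol⁻¹ K⁻¹ and T = 195 K gives K ≈ 24.5.
Fraction in the lower-energy chair = K/(K+1) = 96.1%.

96.1%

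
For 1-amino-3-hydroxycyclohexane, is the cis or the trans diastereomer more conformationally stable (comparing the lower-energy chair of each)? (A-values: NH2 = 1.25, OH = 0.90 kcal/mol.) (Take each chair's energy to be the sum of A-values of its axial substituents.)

At 1,3 positions (parity same): cis → (e,e or a,a); trans → (a,e or e,a).
Best chair for cis: E = 0.00 kcal/mol; best chair for trans: E = 0.90 kcal/mol.
The cis isomer is lower by 0.90 kcal/mol.

cis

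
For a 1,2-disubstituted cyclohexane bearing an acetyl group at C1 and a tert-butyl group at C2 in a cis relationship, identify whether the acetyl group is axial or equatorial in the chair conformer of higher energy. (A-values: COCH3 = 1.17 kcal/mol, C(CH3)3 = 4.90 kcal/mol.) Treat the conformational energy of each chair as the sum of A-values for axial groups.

C1 and C2 have opposite parity, so for the cis isomer the two substituents are one axial and one equatorial in each chair.
Chair I (acetyl axial, tert-butyl equatorial): E = 1.17 kcal/mol.
Chair II (acetyl equatorial, tert-butyl axial): E = 4.90 kcal/mol.
Chair II is the less stable (higher-energy) conformer, and in that chair the acetyl group is equatorial.

equatorial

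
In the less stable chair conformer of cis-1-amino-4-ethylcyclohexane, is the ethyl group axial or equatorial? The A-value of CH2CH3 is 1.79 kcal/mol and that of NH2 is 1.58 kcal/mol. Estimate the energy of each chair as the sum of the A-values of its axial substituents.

axial

C1 and C4 have opposite parity, so for the cis isomer the two substituents are one axial and one equatorial in each chair.
Chair I (ethyl axial, amino equatorial): E = 1.79 kcal/mol.
Chair II (ethyl equatorial, amino axial): E = 1.58 kcal/mol.
Chair I is the less stable (higher-energy) conformer, and in that chair the ethyl group is axial.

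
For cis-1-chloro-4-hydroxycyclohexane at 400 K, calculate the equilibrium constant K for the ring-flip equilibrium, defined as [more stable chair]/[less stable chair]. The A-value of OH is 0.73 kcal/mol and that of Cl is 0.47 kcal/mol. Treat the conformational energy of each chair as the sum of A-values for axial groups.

K ≈ 1.39

C1 and C4 have opposite parity, so for the cis isomer the two substituents are one axial and one equatorial in each chair.
Chair I (hydroxyl axial, chloro equatorial): E = 0.73 kcal/mol; chair II (hydroxyl equatorial, chloro axial): E = 0.47 kcal/mol.
ΔG = 0.26 kcal/mol between the two chairs.
K = exp(ΔG/RT) with R = 1.987×10⁻³ kcal mol⁻¹ K⁻¹ and T = 400 K gives K ≈ 1.39.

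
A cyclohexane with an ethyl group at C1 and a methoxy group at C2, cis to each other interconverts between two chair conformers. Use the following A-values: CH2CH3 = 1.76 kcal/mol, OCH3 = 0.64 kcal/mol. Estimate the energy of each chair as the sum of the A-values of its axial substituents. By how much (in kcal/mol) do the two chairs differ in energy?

1.12 kcal/mol

C1 and C2 have opposite parity, so for the cis isomer the two substituents are one axial and one equatorial in each chair.
Chair I (ethyl axial, methoxy equatorial): E = 1.76 kcal/mol.
Chair II (ethyl equatorial, methoxy axial): E = 0.64 kcal/mol.
ΔE = 1.76 − 0.64 = 1.12 kcal/mol; chair II is more stable.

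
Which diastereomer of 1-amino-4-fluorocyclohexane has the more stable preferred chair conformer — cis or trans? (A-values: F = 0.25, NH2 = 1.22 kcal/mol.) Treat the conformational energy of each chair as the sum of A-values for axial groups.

trans

At 1,4 positions (parity opposite): cis → (a,e or e,a); trans → (e,e or a,a).
Best chair for cis: E = 0.25 kcal/mol; best chair for trans: E = 0.00 kcal/mol.
The trans isomer is lower by 0.25 kcal/mol.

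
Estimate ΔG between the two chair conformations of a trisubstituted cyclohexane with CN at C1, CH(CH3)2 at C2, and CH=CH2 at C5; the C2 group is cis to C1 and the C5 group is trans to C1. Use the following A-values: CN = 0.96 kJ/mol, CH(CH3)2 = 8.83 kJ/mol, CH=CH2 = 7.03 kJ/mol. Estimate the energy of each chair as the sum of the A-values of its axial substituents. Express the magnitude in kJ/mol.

14.90 kJ/mol

Chair I (cyano axial, isopropyl equatorial, vinyl equatorial): E = 0.96 kJ/mol.
Chair II (cyano equatorial, isopropyl axial, vinyl axial): E = 15.86 kJ/mol.
ΔE = 15.86 − 0.96 = 14.90 kJ/mol; chair I is more stable.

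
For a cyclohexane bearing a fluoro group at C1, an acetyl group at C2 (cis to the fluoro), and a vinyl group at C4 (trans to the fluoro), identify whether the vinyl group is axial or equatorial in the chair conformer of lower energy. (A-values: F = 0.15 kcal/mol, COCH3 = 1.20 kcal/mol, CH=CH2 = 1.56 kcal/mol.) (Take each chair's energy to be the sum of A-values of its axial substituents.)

Chair I (fluoro axial, acetyl equatorial, vinyl axial): E = 1.71 kcal/mol.
Chair II (fluoro equatorial, acetyl axial, vinyl equatorial): E = 1.20 kcal/mol.
Chair II is the more stable (lower-energy) conformer, and in that chair the vinyl group is equatorial.

equatorial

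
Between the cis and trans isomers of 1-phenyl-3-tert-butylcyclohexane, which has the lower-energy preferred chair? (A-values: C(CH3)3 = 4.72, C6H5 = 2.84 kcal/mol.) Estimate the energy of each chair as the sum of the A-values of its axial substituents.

cis

At 1,3 positions (parity same): cis → (e,e or a,a); trans → (a,e or e,a).
Best chair for cis: E = 0.00 kcal/mol; best chair for trans: E = 2.84 kcal/mol.
The cis isomer is lower by 2.84 kcal/mol.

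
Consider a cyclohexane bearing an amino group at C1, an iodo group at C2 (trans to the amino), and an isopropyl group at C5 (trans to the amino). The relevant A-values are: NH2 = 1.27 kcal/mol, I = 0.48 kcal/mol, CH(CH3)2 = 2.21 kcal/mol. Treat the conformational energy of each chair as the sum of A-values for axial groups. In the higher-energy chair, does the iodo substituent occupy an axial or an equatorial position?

Chair I (amino axial, iodo axial, isopropyl equatorial): E = 1.75 kcal/mol.
Chair II (amino equatorial, iodo equatorial, isopropyl axial): E = 2.21 kcal/mol.
Chair II is the less stable (higher-energy) conformer, and in that chair the iodo group is equatorial.

equatorial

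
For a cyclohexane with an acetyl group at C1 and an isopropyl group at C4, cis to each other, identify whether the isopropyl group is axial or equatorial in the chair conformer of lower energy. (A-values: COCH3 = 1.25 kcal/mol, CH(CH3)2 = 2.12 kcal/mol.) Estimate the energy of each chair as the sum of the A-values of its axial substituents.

C1 and C4 have opposite parity, so for the cis isomer the two substituents are one axial and one equatorial in each chair.
Chair I (acetyl axial, isopropyl equatorial): E = 1.25 kcal/mol.
Chair II (acetyl equatorial, isopropyl axial): E = 2.12 kcal/mol.
Chair I is the more stable (lower-energy) conformer, and in that chair the isopropyl group is equatorial.

equatorial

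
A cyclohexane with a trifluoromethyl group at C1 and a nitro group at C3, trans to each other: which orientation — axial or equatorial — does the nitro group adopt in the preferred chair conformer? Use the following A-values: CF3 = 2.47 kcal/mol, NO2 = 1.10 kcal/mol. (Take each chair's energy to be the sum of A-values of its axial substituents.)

axial

C1 and C3 have the same parity, so for the trans isomer the two substituents are one axial and one equatorial in each chair.
Chair I (trifluoromethyl axial, nitro equatorial): E = 2.47 kcal/mol.
Chair II (trifluoromethyl equatorial, nitro axial): E = 1.10 kcal/mol.
Chair II is the more stable (lower-energy) conformer, and in that chair the nitro group is axial.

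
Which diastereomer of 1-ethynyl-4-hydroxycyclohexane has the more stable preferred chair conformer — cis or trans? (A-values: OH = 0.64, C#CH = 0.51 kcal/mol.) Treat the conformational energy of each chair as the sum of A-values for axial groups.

At 1,4 positions (parity opposite): cis → (a,e or e,a); trans → (e,e or a,a).
Best chair for cis: E = 0.51 kcal/mol; best chair for trans: E = 0.00 kcal/mol.
The trans isomer is lower by 0.51 kcal/mol.

trans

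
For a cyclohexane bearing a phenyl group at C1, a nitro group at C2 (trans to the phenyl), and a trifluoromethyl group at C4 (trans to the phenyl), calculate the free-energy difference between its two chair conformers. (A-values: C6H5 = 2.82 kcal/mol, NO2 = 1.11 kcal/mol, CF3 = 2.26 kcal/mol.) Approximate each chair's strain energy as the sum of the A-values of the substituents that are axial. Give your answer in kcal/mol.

6.19 kcal/mol

Chair I (phenyl axial, nitro axial, trifluoromethyl axial): E = 6.19 kcal/mol.
Chair II (phenyl equatorial, nitro equatorial, trifluoromethyl equatorial): E = 0.00 kcal/mol.
ΔE = 6.19 − 0.00 = 6.19 kcal/mol; chair II is more stable.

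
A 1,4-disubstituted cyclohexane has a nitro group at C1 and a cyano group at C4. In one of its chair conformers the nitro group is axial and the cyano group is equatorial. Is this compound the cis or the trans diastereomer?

cis

C1 and C4 have opposite parity, so their axial bonds point in opposite directions.
With opposite-parity carbons, two substituents on the same face are one axial and one equatorial; opposite faces give both axial or both equatorial.
Here the groups are axial/equatorial → same face → cis.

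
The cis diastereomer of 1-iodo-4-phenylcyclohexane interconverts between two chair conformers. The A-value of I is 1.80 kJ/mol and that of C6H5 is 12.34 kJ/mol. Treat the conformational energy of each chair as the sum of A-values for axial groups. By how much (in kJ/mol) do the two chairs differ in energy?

10.54 kJ/mol

C1 and C4 have opposite parity, so for the cis isomer the two substituents are one axial and one equatorial in each chair.
Chair I (iodo axial, phenyl equatorial): E = 1.80 kJ/mol.
Chair II (iodo equatorial, phenyl axial): E = 12.34 kJ/mol.
ΔE = 12.34 − 1.80 = 10.54 kJ/mol; chair I is more stable.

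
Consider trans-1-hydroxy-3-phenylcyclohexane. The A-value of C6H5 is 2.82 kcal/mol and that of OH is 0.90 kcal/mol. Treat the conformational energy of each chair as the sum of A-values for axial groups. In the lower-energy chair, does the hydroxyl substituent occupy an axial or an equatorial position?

axial

C1 and C3 have the same parity, so for the trans isomer the two substituents are one axial and one equatorial in each chair.
Chair I (phenyl axial, hydroxyl equatorial): E = 2.82 kcal/mol.
Chair II (phenyl equatorial, hydroxyl axial): E = 0.90 kcal/mol.
Chair II is the more stable (lower-energy) conformer, and in that chair the hydroxyl group is axial.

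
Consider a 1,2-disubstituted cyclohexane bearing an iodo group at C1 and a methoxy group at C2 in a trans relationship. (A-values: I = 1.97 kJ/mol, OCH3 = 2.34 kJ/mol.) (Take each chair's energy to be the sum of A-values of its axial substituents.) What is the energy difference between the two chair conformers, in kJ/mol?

4.31 kJ/mol

C1 and C2 have opposite parity, so for the trans isomer the two substituents are e,e in one chair and a,a in the other.
Chair I (iodo axial, methoxy axial): E = 4.31 kJ/mol.
Chair II (iodo equatorial, methoxy equatorial): E = 0.00 kJ/mol.
ΔE = 4.31 − 0.00 = 4.31 kJ/mol; chair II is more stable.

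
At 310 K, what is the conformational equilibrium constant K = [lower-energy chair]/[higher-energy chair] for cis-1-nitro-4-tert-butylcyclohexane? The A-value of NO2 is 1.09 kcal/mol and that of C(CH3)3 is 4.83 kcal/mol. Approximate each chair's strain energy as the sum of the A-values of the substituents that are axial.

C1 and C4 have opposite parity, so for the cis isomer the two substituents are one axial and one equatorial in each chair.
Chair I (nitro axial, tert-butyl equatorial): E = 1.09 kcal/mol; chair II (nitro equatorial, tert-butyl axial): E = 4.83 kcal/mol.
ΔG = 3.74 kcal/mol between the two chairs.
K = exp(ΔG/RT) with R = 1.987×10⁻³ kcal mol⁻¹ K⁻¹ and T = 310 K gives K ≈ 433.

K ≈ 433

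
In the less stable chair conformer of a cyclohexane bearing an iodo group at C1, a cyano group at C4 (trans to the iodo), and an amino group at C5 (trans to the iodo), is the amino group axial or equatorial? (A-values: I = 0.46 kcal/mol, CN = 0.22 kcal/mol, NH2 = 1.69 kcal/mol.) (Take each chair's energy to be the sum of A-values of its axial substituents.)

axial

Chair I (iodo axial, cyano axial, amino equatorial): E = 0.68 kcal/mol.
Chair II (iodo equatorial, cyano equatorial, amino axial): E = 1.69 kcal/mol.
Chair II is the less stable (higher-energy) conformer, and in that chair the amino group is axial.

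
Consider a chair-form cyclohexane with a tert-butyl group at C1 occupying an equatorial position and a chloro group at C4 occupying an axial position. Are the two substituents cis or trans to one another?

cis

C1 and C4 have opposite parity, so their axial bonds point in opposite directions.
With opposite-parity carbons, two substituents on the same face are one axial and one equatorial; opposite faces give both axial or both equatorial.
Here the groups are equatorial/axial → same face → cis.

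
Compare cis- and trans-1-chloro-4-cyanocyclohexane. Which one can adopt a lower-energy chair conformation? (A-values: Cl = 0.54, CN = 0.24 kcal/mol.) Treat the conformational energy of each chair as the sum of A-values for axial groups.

trans

At 1,4 positions (parity opposite): cis → (a,e or e,a); trans → (e,e or a,a).
Best chair for cis: E = 0.24 kcal/mol; best chair for trans: E = 0.00 kcal/mol.
The trans isomer is lower by 0.24 kcal/mol.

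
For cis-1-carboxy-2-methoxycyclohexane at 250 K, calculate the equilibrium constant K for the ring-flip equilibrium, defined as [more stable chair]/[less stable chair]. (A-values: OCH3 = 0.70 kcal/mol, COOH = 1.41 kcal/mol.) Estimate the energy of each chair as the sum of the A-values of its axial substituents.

C1 and C2 have opposite parity, so for the cis isomer the two substituents are one axial and one equatorial in each chair.
Chair I (methoxy axial, carboxyl equatorial): E = 0.70 kcal/mol; chair II (methoxy equatorial, carboxyl axial): E = 1.41 kcal/mol.
ΔG = 0.71 kcal/mol between the two chairs.
K = exp(ΔG/RT) with R = 1.987×10⁻³ kcal mol⁻¹ K⁻¹ and T = 250 K gives K ≈ 4.18.

K ≈ 4.18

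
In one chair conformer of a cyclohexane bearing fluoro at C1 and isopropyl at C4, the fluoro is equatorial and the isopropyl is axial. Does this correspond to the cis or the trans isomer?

cis

C1 and C4 have opposite parity, so their axial bonds point in opposite directions.
With opposite-parity carbons, two substituents on the same face are one axial and one equatorial; opposite faces give both axial or both equatorial.
Here the groups are equatorial/axial → same face → cis.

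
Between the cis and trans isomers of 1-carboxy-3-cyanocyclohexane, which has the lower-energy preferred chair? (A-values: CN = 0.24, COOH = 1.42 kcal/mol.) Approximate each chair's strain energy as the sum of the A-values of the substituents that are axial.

cis

At 1,3 positions (parity same): cis → (e,e or a,a); trans → (a,e or e,a).
Best chair for cis: E = 0.00 kcal/mol; best chair for trans: E = 0.24 kcal/mol.
The cis isomer is lower by 0.24 kcal/mol.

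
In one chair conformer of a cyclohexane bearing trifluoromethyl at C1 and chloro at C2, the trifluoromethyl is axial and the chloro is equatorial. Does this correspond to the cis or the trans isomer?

cis

C1 and C2 have opposite parity, so their axial bonds point in opposite directions.
With opposite-parity carbons, two substituents on the same face are one axial and one equatorial; opposite faces give both axial or both equatorial.
Here the groups are axial/equatorial → same face → cis.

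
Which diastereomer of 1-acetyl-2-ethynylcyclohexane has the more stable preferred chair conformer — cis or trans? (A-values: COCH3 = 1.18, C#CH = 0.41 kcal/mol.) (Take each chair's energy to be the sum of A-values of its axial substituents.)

At 1,2 positions (parity opposite): cis → (a,e or e,a); trans → (e,e or a,a).
Best chair for cis: E = 0.41 kcal/mol; best chair for trans: E = 0.00 kcal/mol.
The trans isomer is lower by 0.41 kcal/mol.

trans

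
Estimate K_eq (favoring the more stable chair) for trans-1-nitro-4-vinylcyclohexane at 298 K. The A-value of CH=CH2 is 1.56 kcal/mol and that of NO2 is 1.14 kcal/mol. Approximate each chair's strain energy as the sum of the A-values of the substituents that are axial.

C1 and C4 have opposite parity, so for the trans isomer the two substituents are e,e in one chair and a,a in the other.
Chair I (vinyl axial, nitro axial): E = 2.70 kcal/mol; chair II (vinyl equatorial, nitro equatorial): E = 0.00 kcal/mol.
ΔG = 2.70 kcal/mol between the two chairs.
K = exp(ΔG/RT) with R = 1.987×10⁻³ kcal mol⁻¹ K⁻¹ and T = 298 K gives K ≈ 95.6.

K ≈ 95.6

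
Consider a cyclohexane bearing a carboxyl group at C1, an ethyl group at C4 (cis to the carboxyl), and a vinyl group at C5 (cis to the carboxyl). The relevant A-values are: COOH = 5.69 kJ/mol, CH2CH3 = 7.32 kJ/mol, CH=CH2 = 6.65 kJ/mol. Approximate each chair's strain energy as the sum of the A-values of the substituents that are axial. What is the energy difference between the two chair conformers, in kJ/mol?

Chair I (carboxyl axial, ethyl equatorial, vinyl axial): E = 12.34 kJ/mol.
Chair II (carboxyl equatorial, ethyl axial, vinyl equatorial): E = 7.32 kJ/mol.
ΔE = 12.34 − 7.32 = 5.02 kJ/mol; chair II is more stable.

5.02 kJ/mol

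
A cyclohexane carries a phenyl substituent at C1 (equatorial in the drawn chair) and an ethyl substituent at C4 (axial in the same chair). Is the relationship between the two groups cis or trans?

C1 and C4 have opposite parity, so their axial bonds point in opposite directions.
With opposite-parity carbons, two substituents on the same face are one axial and one equatorial; opposite faces give both axial or both equatorial.
Here the groups are equatorial/axial → same face → cis.

cis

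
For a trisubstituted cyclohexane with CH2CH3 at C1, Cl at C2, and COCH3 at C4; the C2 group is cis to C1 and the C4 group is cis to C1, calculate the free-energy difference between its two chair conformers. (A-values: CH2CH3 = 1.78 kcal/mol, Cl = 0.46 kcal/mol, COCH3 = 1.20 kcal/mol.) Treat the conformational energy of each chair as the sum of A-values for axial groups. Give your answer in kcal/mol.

Chair I (ethyl axial, chloro equatorial, acetyl equatorial): E = 1.78 kcal/mol.
Chair II (ethyl equatorial, chloro axial, acetyl axial): E = 1.66 kcal/mol.
ΔE = 1.78 − 1.66 = 0.12 kcal/mol; chair II is more stable.

0.12 kcal/mol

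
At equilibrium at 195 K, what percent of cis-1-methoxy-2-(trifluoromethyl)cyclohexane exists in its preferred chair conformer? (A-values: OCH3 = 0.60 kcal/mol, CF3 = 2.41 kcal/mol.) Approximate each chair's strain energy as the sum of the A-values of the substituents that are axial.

C1 and C2 have opposite parity, so for the cis isomer the two substituents are one axial and one equatorial in each chair.
Chair I (methoxy axial, trifluoromethyl equatorial): E = 0.60 kcal/mol; chair II (methoxy equatorial, trifluoromethyl axial): E = 2.41 kcal/mol.
ΔG = 1.81 kcal/mol between the two chairs.
K = exp(ΔG/RT) with R = 1.987×10⁻³ kcal mol⁻¹ K⁻¹ and T = 195 K gives K ≈ 107.
Fraction in the lower-energy chair = K/(K+1) = 99.1%.

99.1%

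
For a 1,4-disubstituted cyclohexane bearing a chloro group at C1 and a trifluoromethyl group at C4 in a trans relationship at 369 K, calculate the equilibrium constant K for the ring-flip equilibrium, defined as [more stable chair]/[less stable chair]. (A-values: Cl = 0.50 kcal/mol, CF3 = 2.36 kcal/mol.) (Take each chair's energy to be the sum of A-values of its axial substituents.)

K ≈ 49.4

C1 and C4 have opposite parity, so for the trans isomer the two substituents are e,e in one chair and a,a in the other.
Chair I (chloro axial, trifluoromethyl axial): E = 2.86 kcal/mol; chair II (chloro equatorial, trifluoromethyl equatorial): E = 0.00 kcal/mol.
ΔG = 2.86 kcal/mol between the two chairs.
K = exp(ΔG/RT) with R = 1.987×10⁻³ kcal mol⁻¹ K⁻¹ and T = 369 K gives K ≈ 49.4.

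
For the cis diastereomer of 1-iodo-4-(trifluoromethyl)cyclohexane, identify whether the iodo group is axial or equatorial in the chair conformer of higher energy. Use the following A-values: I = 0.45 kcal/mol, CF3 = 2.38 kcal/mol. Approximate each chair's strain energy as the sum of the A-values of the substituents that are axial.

C1 and C4 have opposite parity, so for the cis isomer the two substituents are one axial and one equatorial in each chair.
Chair I (iodo axial, trifluoromethyl equatorial): E = 0.45 kcal/mol.
Chair II (iodo equatorial, trifluoromethyl axial): E = 2.38 kcal/mol.
Chair II is the less stable (higher-energy) conformer, and in that chair the iodo group is equatorial.

equatorial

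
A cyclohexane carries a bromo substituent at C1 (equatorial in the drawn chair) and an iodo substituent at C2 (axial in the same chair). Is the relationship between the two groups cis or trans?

cis

C1 and C2 have opposite parity, so their axial bonds point in opposite directions.
With opposite-parity carbons, two substituents on the same face are one axial and one equatorial; opposite faces give both axial or both equatorial.
Here the groups are equatorial/axial → same face → cis.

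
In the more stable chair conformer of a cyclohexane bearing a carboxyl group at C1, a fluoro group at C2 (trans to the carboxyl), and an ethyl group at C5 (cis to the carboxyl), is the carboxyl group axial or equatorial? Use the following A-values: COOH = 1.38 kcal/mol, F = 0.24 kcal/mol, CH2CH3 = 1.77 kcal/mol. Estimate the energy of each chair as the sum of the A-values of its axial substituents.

equatorial

Chair I (carboxyl axial, fluoro axial, ethyl axial): E = 3.39 kcal/mol.
Chair II (carboxyl equatorial, fluoro equatorial, ethyl equatorial): E = 0.00 kcal/mol.
Chair II is the more stable (lower-energy) conformer, and in that chair the carboxyl group is equatorial.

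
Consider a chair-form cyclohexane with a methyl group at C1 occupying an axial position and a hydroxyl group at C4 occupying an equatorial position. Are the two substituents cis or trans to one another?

cis

C1 and C4 have opposite parity, so their axial bonds point in opposite directions.
With opposite-parity carbons, two substituents on the same face are one axial and one equatorial; opposite faces give both axial or both equatorial.
Here the groups are axial/equatorial → same face → cis.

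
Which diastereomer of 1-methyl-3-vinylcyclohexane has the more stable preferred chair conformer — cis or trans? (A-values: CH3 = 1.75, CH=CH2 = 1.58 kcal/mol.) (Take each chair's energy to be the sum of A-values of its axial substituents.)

At 1,3 positions (parity same): cis → (e,e or a,a); trans → (a,e or e,a).
Best chair for cis: E = 0.00 kcal/mol; best chair for trans: E = 1.58 kcal/mol.
The cis isomer is lower by 1.58 kcal/mol.

cis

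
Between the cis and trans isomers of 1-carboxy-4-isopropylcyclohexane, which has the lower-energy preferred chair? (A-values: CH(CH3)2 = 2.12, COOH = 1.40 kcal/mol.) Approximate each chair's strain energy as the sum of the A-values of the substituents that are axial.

trans

At 1,4 positions (parity opposite): cis → (a,e or e,a); trans → (e,e or a,a).
Best chair for cis: E = 1.40 kcal/mol; best chair for trans: E = 0.00 kcal/mol.
The trans isomer is lower by 1.40 kcal/mol.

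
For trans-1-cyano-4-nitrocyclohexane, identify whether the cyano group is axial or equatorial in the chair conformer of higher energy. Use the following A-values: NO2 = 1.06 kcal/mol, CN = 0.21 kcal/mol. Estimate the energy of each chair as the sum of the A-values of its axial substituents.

C1 and C4 have opposite parity, so for the trans isomer the two substituents are e,e in one chair and a,a in the other.
Chair I (nitro axial, cyano axial): E = 1.27 kcal/mol.
Chair II (nitro equatorial, cyano equatorial): E = 0.00 kcal/mol.
Chair I is the less stable (higher-energy) conformer, and in that chair the cyano group is axial.

axial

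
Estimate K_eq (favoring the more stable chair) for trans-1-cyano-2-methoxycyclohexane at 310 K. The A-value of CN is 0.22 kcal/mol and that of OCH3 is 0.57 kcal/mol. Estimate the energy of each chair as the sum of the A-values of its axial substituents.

K ≈ 3.61

C1 and C2 have opposite parity, so for the trans isomer the two substituents are e,e in one chair and a,a in the other.
Chair I (cyano axial, methoxy axial): E = 0.79 kcal/mol; chair II (cyano equatorial, methoxy equatorial): E = 0.00 kcal/mol.
ΔG = 0.79 kcal/mol between the two chairs.
K = exp(ΔG/RT) with R = 1.987×10⁻³ kcal mol⁻¹ K⁻¹ and T = 310 K gives K ≈ 3.61.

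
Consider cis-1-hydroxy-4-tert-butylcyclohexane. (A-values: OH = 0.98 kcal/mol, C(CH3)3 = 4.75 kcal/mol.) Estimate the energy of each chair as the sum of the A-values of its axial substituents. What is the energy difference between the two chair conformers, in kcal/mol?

3.77 kcal/mol

C1 and C4 have opposite parity, so for the cis isomer the two substituents are one axial and one equatorial in each chair.
Chair I (hydroxyl axial, tert-butyl equatorial): E = 0.98 kcal/mol.
Chair II (hydroxyl equatorial, tert-butyl axial): E = 4.75 kcal/mol.
ΔE = 4.75 − 0.98 = 3.77 kcal/mol; chair I is more stable.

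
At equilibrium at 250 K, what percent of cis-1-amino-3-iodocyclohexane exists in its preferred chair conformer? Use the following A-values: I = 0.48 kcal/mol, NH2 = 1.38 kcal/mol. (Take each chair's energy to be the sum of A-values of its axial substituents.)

C1 and C3 have the same parity, so for the cis isomer the two substituents are e,e in one chair and a,a in the other.
Chair I (iodo axial, amino axial): E = 1.86 kcal/mol; chair II (iodo equatorial, amino equatorial): E = 0.00 kcal/mol.
ΔG = 1.86 kcal/mol between the two chairs.
K = exp(ΔG/RT) with R = 1.987×10⁻³ kcal mol⁻¹ K⁻¹ and T = 250 K gives K ≈ 42.3.
Fraction in the lower-energy chair = K/(K+1) = 97.7%.

97.7%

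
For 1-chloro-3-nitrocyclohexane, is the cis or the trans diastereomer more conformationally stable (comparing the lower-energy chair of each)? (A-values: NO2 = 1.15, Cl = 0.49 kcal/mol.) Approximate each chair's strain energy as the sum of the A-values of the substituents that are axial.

At 1,3 positions (parity same): cis → (e,e or a,a); trans → (a,e or e,a).
Best chair for cis: E = 0.00 kcal/mol; best chair for trans: E = 0.49 kcal/mol.
The cis isomer is lower by 0.49 kcal/mol.

cis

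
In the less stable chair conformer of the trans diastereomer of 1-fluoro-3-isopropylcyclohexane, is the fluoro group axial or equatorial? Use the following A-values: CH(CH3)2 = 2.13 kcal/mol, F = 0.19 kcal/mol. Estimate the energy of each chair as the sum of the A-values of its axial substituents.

C1 and C3 have the same parity, so for the trans isomer the two substituents are one axial and one equatorial in each chair.
Chair I (isopropyl axial, fluoro equatorial): E = 2.13 kcal/mol.
Chair II (isopropyl equatorial, fluoro axial): E = 0.19 kcal/mol.
Chair I is the less stable (higher-energy) conformer, and in that chair the fluoro group is equatorial.

equatorial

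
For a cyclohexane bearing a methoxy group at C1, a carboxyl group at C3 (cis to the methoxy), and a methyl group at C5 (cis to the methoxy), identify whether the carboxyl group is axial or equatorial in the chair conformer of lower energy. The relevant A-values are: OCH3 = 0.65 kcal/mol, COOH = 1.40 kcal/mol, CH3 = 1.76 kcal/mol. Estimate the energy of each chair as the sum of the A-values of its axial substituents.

equatorial

Chair I (methoxy axial, carboxyl axial, methyl axial): E = 3.81 kcal/mol.
Chair II (methoxy equatorial, carboxyl equatorial, methyl equatorial): E = 0.00 kcal/mol.
Chair II is the more stable (lower-energy) conformer, and in that chair the carboxyl group is equatorial.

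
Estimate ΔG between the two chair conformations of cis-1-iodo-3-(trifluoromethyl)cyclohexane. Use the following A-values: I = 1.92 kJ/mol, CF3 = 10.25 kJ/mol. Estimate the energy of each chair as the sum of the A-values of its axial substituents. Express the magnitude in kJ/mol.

12.17 kJ/mol

C1 and C3 have the same parity, so for the cis isomer the two substituents are e,e in one chair and a,a in the other.
Chair I (iodo axial, trifluoromethyl axial): E = 12.17 kJ/mol.
Chair II (iodo equatorial, trifluoromethyl equatorial): E = 0.00 kJ/mol.
ΔE = 12.17 − 0.00 = 12.17 kJ/mol; chair II is more stable.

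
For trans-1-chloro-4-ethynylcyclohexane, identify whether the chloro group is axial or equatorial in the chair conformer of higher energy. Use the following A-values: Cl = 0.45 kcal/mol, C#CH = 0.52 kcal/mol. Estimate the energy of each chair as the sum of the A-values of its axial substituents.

axial

C1 and C4 have opposite parity, so for the trans isomer the two substituents are e,e in one chair and a,a in the other.
Chair I (chloro axial, ethynyl axial): E = 0.97 kcal/mol.
Chair II (chloro equatorial, ethynyl equatorial): E = 0.00 kcal/mol.
Chair I is the less stable (higher-energy) conformer, and in that chair the chloro group is axial.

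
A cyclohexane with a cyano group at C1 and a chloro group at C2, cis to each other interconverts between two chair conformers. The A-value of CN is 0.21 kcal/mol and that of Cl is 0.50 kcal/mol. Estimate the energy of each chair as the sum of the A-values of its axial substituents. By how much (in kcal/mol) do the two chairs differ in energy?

0.29 kcal/mol

C1 and C2 have opposite parity, so for the cis isomer the two substituents are one axial and one equatorial in each chair.
Chair I (cyano axial, chloro equatorial): E = 0.21 kcal/mol.
Chair II (cyano equatorial, chloro axial): E = 0.50 kcal/mol.
ΔE = 0.50 − 0.21 = 0.29 kcal/mol; chair I is more stable.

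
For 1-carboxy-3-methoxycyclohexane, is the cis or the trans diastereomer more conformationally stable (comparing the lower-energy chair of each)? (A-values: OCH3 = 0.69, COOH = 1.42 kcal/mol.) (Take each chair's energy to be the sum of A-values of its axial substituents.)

At 1,3 positions (parity same): cis → (e,e or a,a); trans → (a,e or e,a).
Best chair for cis: E = 0.00 kcal/mol; best chair for trans: E = 0.69 kcal/mol.
The cis isomer is lower by 0.69 kcal/mol.

cis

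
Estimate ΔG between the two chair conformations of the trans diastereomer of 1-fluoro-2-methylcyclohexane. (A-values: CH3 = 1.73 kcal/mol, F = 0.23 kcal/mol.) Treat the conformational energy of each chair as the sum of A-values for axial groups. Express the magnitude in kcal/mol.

1.96 kcal/mol

C1 and C2 have opposite parity, so for the trans isomer the two substituents are e,e in one chair and a,a in the other.
Chair I (methyl axial, fluoro axial): E = 1.96 kcal/mol.
Chair II (methyl equatorial, fluoro equatorial): E = 0.00 kcal/mol.
ΔE = 1.96 − 0.00 = 1.96 kcal/mol; chair II is more stable.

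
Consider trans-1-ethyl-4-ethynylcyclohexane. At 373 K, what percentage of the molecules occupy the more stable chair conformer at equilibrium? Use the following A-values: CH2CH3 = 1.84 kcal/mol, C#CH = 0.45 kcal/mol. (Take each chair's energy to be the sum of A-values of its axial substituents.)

95.6%

C1 and C4 have opposite parity, so for the trans isomer the two substituents are e,e in one chair and a,a in the other.
Chair I (ethyl axial, ethynyl axial): E = 2.29 kcal/mol; chair II (ethyl equatorial, ethynyl equatorial): E = 0.00 kcal/mol.
ΔG = 2.29 kcal/mol between the two chairs.
K = exp(ΔG/RT) with R = 1.987×10⁻³ kcal mol⁻¹ K⁻¹ and T = 373 K gives K ≈ 22.
Fraction in the lower-energy chair = K/(K+1) = 95.6%.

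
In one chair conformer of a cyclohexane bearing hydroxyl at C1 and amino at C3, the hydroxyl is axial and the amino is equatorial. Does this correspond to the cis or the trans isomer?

C1 and C3 have the same parity, so their axial bonds point in the same direction.
With same-parity carbons, two substituents on the same face are both axial or both equatorial; opposite faces give one of each.
Here the groups are axial/equatorial → opposite face → trans.

trans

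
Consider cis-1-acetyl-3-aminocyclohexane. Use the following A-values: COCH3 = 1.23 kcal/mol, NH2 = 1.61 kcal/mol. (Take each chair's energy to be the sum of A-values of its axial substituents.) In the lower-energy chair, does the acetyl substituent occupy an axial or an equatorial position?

C1 and C3 have the same parity, so for the cis isomer the two substituents are e,e in one chair and a,a in the other.
Chair I (acetyl axial, amino axial): E = 2.84 kcal/mol.
Chair II (acetyl equatorial, amino equatorial): E = 0.00 kcal/mol.
Chair II is the more stable (lower-energy) conformer, and in that chair the acetyl group is equatorial.

equatorial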